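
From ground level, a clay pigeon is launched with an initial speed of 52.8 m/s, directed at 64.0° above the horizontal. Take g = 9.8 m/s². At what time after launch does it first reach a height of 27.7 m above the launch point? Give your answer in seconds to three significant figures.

vₓ = 52.80 cos 64.0° = 23.15 m/s; v_y0 = 52.80 sin 64.0° = 47.46 m/s.
Require v_y0 t − ½ g t² = 27.7, i.e. 4.900 t² − 47.46 t + 27.7 = 0.
t = [47.46 ± √(47.46² − 2·9.80·27.7)] / 9.80 = (47.46 ± 41.34) / 9.80, so t = 0.6239 s or t = 9.061 s.
The first (ascending) time is 0.6239 s.

0.624 s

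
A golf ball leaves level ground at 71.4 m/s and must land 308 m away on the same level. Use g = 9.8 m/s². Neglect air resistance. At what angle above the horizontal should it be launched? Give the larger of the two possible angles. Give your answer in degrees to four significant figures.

From R = (v₀²/g) sin 2θ: sin 2θ = 9.80 × 308 / 5098.0 = 0.5921.
2θ = 36.30° or 180° − 36.30° = 143.7°, so θ = 18.15° or 71.85°.
The larger angle is 71.85°.

71.85°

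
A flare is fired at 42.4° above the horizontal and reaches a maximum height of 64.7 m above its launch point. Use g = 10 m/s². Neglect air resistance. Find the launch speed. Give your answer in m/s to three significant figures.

53.3 m/s

At the peak v_y = 0, so v_y0 = √(2gH) = √(2 × 10.0 × 64.7) = 35.97 m/s.
v_y0 = v₀ sin θ ⇒ v₀ = 35.97 / sin 42.4° = 53.35 m/s.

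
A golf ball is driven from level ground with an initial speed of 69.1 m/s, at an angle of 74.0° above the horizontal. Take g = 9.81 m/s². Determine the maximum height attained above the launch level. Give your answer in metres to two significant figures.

Horizontal component vₓ = 69.10 cos 74.0° = 19.05 m/s; vertical v_y0 = 69.10 sin 74.0° = 66.42 m/s.
At the apex v_y = 0, so H = v_y0²/(2g) = 66.42²/19.62 = 224.9 m.

220 m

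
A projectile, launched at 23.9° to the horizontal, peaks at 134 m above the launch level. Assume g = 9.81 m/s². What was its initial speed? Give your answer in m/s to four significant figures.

At the peak v_y = 0, so v_y0 = √(2gH) = √(2 × 9.81 × 134) = 51.27 m/s.
v_y0 = v₀ sin θ ⇒ v₀ = 51.27 / sin 23.9° = 126.6 m/s.

126.6 m/s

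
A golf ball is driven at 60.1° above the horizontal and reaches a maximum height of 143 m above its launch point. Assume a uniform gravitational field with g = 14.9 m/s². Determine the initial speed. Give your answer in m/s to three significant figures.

At the peak v_y = 0, so v_y0 = √(2gH) = √(2 × 14.9 × 143) = 65.28 m/s.
v_y0 = v₀ sin θ ⇒ v₀ = 65.28 / sin 60.1° = 75.30 m/s.

75.3 m/s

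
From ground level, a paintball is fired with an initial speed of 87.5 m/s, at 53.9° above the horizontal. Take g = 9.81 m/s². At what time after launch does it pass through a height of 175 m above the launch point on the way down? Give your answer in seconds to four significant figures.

Resolve: vₓ = 87.50 cos 53.9° = 51.55 m/s and v_y0 = 87.50 sin 53.9° = 70.70 m/s.
Require v_y0 t − ½ g t² = 175, i.e. 4.905 t² − 70.70 t + 175 = 0.
Quadratic formula: t = (70.70 ± √1564.9) / 9.81 = (70.70 ± 39.56) / 9.81 → t = 3.174 s or 11.24 s.
The descending-branch root is 11.24 s.

11.24 s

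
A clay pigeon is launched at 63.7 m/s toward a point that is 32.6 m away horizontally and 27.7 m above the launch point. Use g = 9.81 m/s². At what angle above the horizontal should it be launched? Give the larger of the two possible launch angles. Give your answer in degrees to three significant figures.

87.7°

Trajectory: y = x tanθ − g x² (1 + tan²θ)/(2v₀²). With x = 32.6, y = 27.7, v₀ = 63.7, g = 9.81:
1.285 tan²θ − 32.6 tanθ + (28.98) = 0.
tanθ = [32.6 ± √(32.6² − 4 × 1.285 × (28.98))] / (2 × 1.285) = (32.6 ± 30.23) / 2.569, giving tanθ = 0.9226 or 24.45.
θ = 42.70° or 87.66°; the larger is 87.66°.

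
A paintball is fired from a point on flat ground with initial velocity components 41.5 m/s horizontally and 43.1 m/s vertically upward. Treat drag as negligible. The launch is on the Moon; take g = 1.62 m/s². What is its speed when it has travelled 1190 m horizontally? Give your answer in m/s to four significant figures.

41.64 m/s

At x = 1190 m, t = x/vₓ = 1190/41.50 = 28.67 s.
Vertical velocity there: v_y = v_y0 − g t = 43.10 − 1.62 × 28.67 = −3.353 m/s.
Speed: √(vₓ² + v_y²) = √(41.50² + 3.353²) = 41.64 m/s.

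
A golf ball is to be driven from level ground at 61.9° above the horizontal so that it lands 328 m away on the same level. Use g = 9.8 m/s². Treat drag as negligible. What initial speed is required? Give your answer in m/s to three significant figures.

From R = (v₀² / g) sin 2θ: v₀ = √(gR / sin 2θ).
v₀ = √(9.80 × 328 / sin 123.8°) = √(3214 / 0.8310) = √3868.2 = 62.19 m/s.

62.2 m/s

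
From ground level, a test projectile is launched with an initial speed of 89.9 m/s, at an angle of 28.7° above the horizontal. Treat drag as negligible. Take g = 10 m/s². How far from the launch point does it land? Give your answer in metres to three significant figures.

vₓ = 89.90 cos 28.7° = 78.86 m/s; v_y0 = 89.90 sin 28.7° = 43.17 m/s.
Time aloft: T = 2 v_y0 / g = 2 × 43.17 / 10.0 = 8.634 s.
Horizontal distance R = vₓ T = 78.86 × 8.634 = 680.9 m.

681 m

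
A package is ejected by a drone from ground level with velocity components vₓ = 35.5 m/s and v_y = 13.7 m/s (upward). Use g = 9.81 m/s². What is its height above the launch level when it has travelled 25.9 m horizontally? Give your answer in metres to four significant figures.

x = vₓ t ⇒ t = 25.9/35.50 = 0.7296 s.
Height: y = v_y0 t − ½ g t² = 13.70 × 0.7296 − 4.905 × 0.7296² = 9.995 − 2.611 = 7.384 m.

7.384 m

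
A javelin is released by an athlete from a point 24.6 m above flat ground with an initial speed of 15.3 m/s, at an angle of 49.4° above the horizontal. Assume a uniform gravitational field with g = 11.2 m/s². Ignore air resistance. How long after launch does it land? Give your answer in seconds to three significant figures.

3.38 s

Components: vₓ = 15.30 cos 49.4° = 9.957 m/s, v_y0 = 15.30 sin 49.4° = 11.62 m/s.
The projectile lands when y = 24.6 + (11.62) t − ½·11.2·t² = 0. Positive root: t = (11.62 + √(11.62² + 2·11.2·24.6)) / 11.2 = (11.62 + 26.19) / 11.2 = 3.376 s.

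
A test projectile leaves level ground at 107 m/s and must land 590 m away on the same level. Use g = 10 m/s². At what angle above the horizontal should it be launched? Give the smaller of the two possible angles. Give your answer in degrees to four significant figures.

15.51°

R = v₀² sin 2θ / g gives sin 2θ = gR/v₀² = 10.0·590/107² = 0.5153.
2θ = 31.02° or 180° − 31.02° = 149.0°, so θ = 15.51° or 74.49°.
The smaller angle is 15.51°.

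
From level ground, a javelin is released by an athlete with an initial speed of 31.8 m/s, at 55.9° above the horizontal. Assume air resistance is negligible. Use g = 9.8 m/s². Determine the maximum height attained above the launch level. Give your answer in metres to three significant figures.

35.4 m

vₓ = 31.80 cos 55.9° = 17.83 m/s; v_y0 = 31.80 sin 55.9° = 26.33 m/s.
Maximum height: H = v_y0² / (2g) = 26.33² / (2 × 9.80) = 35.38 m.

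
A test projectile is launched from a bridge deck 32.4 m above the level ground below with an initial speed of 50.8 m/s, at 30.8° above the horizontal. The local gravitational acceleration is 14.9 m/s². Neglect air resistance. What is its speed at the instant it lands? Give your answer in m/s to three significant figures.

59.5 m/s

Resolve: vₓ = 50.80 cos 30.8° = 43.64 m/s and v_y0 = 50.80 sin 30.8° = 26.01 m/s.
Vertical motion (up positive, ground at y = 0): 7.450 t² − (26.01) t − 32.4 = 0, so t = (26.01 + √(26.01² + 2·14.9·32.4)) / 14.9 = (26.01 + 40.52) / 14.9 = 4.465 s.
Vertical velocity at impact: v_y = v_y0 − g t = 26.01 − 14.9 × 4.465 = −40.52 m/s.
Speed: |v| = √(vₓ² + v_y²) = √(43.64² + 40.52²) = 59.55 m/s.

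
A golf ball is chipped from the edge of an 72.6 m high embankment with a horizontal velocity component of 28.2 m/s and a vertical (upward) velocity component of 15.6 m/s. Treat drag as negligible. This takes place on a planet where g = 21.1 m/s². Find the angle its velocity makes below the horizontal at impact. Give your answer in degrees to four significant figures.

With up positive and y = 0 at the ground: y(t) = 72.6 + (15.60) t − 10.55 t². Setting y = 0 and taking the positive root: t = [15.60 + √(15.60² + 2·21.1·72.6)] / 21.1 = (15.60 + 57.51) / 21.1 = 3.465 s.
At impact: v_y = v_y0 − g t = −57.51 m/s; vₓ = 28.20 m/s.
Angle below horizontal: arctan(|v_y|/vₓ) = arctan(57.51/28.20) = 63.88°.

63.88°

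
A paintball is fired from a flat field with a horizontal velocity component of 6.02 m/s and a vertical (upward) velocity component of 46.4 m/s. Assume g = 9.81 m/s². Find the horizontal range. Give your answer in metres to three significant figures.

56.9 m

Time aloft: T = 2 v_y0 / g = 2 × 46.40 / 9.81 = 9.460 s.
Horizontal distance R = vₓ T = 6.020 × 9.460 = 56.95 m.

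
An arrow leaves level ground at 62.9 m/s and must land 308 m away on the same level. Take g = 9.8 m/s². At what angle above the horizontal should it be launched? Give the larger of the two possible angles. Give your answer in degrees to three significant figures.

R = v₀² sin 2θ / g gives sin 2θ = gR/v₀² = 9.80·308/62.9² = 0.7629.
2θ = 49.72° or 180° − 49.72° = 130.3°, so θ = 24.86° or 65.14°.
The larger angle is 65.14°.

65.1°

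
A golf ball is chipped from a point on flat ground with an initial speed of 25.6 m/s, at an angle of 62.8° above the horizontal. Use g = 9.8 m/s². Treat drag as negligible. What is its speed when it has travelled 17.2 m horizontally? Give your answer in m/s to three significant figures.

14.4 m/s

Components: vₓ = 25.60 cos 62.8° = 11.70 m/s, v_y0 = 25.60 sin 62.8° = 22.77 m/s.
At x = 17.2 m, t = x/vₓ = 17.2/11.70 = 1.470 s.
Vertical velocity there: v_y = v_y0 − g t = 22.77 − 9.80 × 1.470 = 8.364 m/s.
Speed: √(vₓ² + v_y²) = √(11.70² + 8.364²) = 14.38 m/s.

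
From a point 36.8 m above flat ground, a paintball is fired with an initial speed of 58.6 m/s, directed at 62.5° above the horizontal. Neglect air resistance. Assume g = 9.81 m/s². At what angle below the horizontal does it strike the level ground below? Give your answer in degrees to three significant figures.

65.2°

Resolve: vₓ = 58.60 cos 62.5° = 27.06 m/s and v_y0 = 58.60 sin 62.5° = 51.98 m/s.
The projectile lands when y = 36.8 + (51.98) t − ½·9.81·t² = 0. Positive root: t = (51.98 + √(51.98² + 2·9.81·36.8)) / 9.81 = (51.98 + 58.51) / 9.81 = 11.26 s.
At impact: v_y = v_y0 − g t = −58.51 m/s; vₓ = 27.06 m/s.
Angle below horizontal: arctan(|v_y|/vₓ) = arctan(58.51/27.06) = 65.18°.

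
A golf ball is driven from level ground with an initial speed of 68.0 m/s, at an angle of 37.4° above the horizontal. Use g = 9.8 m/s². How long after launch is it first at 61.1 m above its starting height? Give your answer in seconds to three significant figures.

1.91 s

Components: vₓ = 68.00 cos 37.4° = 54.02 m/s, v_y0 = 68.00 sin 37.4° = 41.30 m/s.
Height y(t) = 41.30 t − 4.900 t² = 61.1 gives 4.900 t² − 41.30 t + 61.1 = 0.
Quadratic formula: t = (41.30 ± √508.26) / 9.80 = (41.30 ± 22.54) / 9.80 → t = 1.914 s or 6.515 s.
The first (ascending) time is 1.914 s.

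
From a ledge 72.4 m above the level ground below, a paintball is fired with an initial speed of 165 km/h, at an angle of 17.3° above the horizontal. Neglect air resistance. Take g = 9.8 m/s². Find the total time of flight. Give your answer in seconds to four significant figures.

Convert: 165 km/h = 165/3.6 = 45.83 m/s.
Resolve: vₓ = 45.83 cos 17.3° = 43.76 m/s and v_y0 = 45.83 sin 17.3° = 13.63 m/s.
Vertical motion (up positive, ground at y = 0): 4.900 t² − (13.63) t − 72.4 = 0, so t = (13.63 + √(13.63² + 2·9.80·72.4)) / 9.80 = (13.63 + 40.06) / 9.80 = 5.479 s.

5.479 s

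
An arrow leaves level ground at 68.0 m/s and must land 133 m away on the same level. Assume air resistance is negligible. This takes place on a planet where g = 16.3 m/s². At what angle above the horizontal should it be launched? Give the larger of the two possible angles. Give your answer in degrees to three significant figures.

From R = (v₀²/g) sin 2θ: sin 2θ = 16.3 × 133 / 4624.0 = 0.4688.
2θ = 27.96° or 180° − 27.96° = 152.0°, so θ = 13.98° or 76.02°.
The larger angle is 76.02°.

76.0°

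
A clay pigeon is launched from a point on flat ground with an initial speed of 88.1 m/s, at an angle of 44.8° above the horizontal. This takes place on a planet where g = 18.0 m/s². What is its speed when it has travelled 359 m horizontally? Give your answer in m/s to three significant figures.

74.9 m/s

Horizontal component vₓ = 88.10 cos 44.8° = 62.51 m/s; vertical v_y0 = 88.10 sin 44.8° = 62.08 m/s.
Time to reach x = 359 m: t = x/vₓ = 359/62.51 = 5.743 s.
Vertical velocity there: v_y = v_y0 − g t = 62.08 − 18.0 × 5.743 = −41.29 m/s.
Speed: √(vₓ² + v_y²) = √(62.51² + 41.29²) = 74.92 m/s.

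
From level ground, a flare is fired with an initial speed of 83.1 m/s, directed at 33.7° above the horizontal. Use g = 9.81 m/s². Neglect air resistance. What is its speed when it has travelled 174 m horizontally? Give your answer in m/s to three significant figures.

72.4 m/s

Resolve: vₓ = 83.10 cos 33.7° = 69.14 m/s and v_y0 = 83.10 sin 33.7° = 46.11 m/s.
Time to reach x = 174 m: t = x/vₓ = 174/69.14 = 2.517 s.
Vertical velocity there: v_y = v_y0 − g t = 46.11 − 9.81 × 2.517 = 21.42 m/s.
Speed: √(vₓ² + v_y²) = √(69.14² + 21.42²) = 72.38 m/s.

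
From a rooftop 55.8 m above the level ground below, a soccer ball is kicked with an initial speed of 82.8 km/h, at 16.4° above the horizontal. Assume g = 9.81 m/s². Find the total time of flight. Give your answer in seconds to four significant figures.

Convert: 82.8 km/h = 82.8/3.6 = 23.00 m/s.
vₓ = 23.00 cos 16.4° = 22.06 m/s; v_y0 = 23.00 sin 16.4° = 6.494 m/s.
With up positive and y = 0 at the ground: y(t) = 55.8 + (6.494) t − 4.905 t². Setting y = 0 and taking the positive root: t = [6.494 + √(6.494² + 2·9.81·55.8)] / 9.81 = (6.494 + 33.72) / 9.81 = 4.099 s.

4.099 s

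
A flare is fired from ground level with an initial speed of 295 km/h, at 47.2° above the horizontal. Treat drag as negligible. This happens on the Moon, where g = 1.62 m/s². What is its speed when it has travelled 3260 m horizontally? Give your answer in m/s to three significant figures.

65.6 m/s

Convert: 295 km/h = 295/3.6 = 81.94 m/s.
Resolve: vₓ = 81.94 cos 47.2° = 55.68 m/s and v_y0 = 81.94 sin 47.2° = 60.13 m/s.
At x = 3260 m, t = x/vₓ = 3260/55.68 = 58.55 s.
Vertical velocity there: v_y = v_y0 − g t = 60.13 − 1.62 × 58.55 = −34.73 m/s.
Speed: √(vₓ² + v_y²) = √(55.68² + 34.73²) = 65.62 m/s.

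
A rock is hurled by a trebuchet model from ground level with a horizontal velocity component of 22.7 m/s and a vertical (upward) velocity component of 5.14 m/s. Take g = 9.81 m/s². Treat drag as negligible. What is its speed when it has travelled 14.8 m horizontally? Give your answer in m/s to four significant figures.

At x = 14.8 m, t = x/vₓ = 14.8/22.70 = 0.6520 s.
Vertical velocity there: v_y = v_y0 − g t = 5.140 − 9.81 × 0.6520 = −1.256 m/s.
Speed: √(vₓ² + v_y²) = √(22.70² + 1.256²) = 22.73 m/s.

22.73 m/s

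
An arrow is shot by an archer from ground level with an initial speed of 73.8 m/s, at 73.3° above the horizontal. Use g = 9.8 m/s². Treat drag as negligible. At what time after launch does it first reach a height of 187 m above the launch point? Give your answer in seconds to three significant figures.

3.49 s

vₓ = 73.80 cos 73.3° = 21.21 m/s; v_y0 = 73.80 sin 73.3° = 70.69 m/s.
Set y = v_y0 t − ½ g t² = 187: 4.900 t² − 70.69 t + 187 = 0.
Quadratic formula: t = (70.69 ± √1331.5) / 9.80 = (70.69 ± 36.49) / 9.80 → t = 3.490 s or 10.94 s.
The first (ascending) time is 3.490 s.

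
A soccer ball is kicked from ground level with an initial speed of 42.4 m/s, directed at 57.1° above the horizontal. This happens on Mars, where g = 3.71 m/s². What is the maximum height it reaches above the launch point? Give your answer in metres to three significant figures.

171 m

Components: vₓ = 42.40 cos 57.1° = 23.03 m/s, v_y0 = 42.40 sin 57.1° = 35.60 m/s.
Peak height H = v_y0² / (2g) = 1267.4 / 7.420 = 170.8 m.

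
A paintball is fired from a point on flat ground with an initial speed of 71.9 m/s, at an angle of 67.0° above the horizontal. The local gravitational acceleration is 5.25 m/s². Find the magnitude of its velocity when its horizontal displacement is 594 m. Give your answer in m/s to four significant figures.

52.90 m/s

Components: vₓ = 71.90 cos 67.0° = 28.09 m/s, v_y0 = 71.90 sin 67.0° = 66.18 m/s.
x = vₓ t ⇒ t = 594/28.09 = 21.14 s.
Vertical velocity there: v_y = v_y0 − g t = 66.18 − 5.25 × 21.14 = −44.82 m/s.
Speed: √(vₓ² + v_y²) = √(28.09² + 44.82²) = 52.90 m/s.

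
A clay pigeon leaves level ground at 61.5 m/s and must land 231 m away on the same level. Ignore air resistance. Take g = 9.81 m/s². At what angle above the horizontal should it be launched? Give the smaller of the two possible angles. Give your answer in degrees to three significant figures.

From R = (v₀²/g) sin 2θ: sin 2θ = 9.81 × 231 / 3782.2 = 0.5991.
2θ = 36.81° or 180° − 36.81° = 143.2°, so θ = 18.40° or 71.60°.
The smaller angle is 18.40°.

18.4°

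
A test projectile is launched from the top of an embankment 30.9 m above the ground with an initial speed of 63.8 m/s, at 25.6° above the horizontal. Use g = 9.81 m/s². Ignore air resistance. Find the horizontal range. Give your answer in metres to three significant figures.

378 m

Resolve: vₓ = 63.80 cos 25.6° = 57.54 m/s and v_y0 = 63.80 sin 25.6° = 27.57 m/s.
The projectile lands when y = 30.9 + (27.57) t − ½·9.81·t² = 0. Positive root: t = (27.57 + √(27.57² + 2·9.81·30.9)) / 9.81 = (27.57 + 36.96) / 9.81 = 6.578 s.
Horizontal distance: R = vₓ t = 57.54 × 6.578 = 378.5 m.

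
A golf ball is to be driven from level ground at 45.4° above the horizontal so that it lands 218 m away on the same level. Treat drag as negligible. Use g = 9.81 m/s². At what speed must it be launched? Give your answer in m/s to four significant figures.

Level-ground range: R = v₀² sin(2θ)/g, so v₀ = √(gR / sin 2θ).
v₀ = √(9.81 × 218 / sin 90.80°) = √(2139 / 0.9999) = √2138.8 = 46.25 m/s.

46.25 m/s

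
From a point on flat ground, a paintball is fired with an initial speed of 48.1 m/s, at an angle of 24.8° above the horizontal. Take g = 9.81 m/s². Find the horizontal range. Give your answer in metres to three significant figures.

180 m

Horizontal component vₓ = 48.10 cos 24.8° = 43.66 m/s; vertical v_y0 = 48.10 sin 24.8° = 20.18 m/s.
Flight time T = 2 v_y0 / g = 4.113 s.
Range: R = vₓ T = 43.66 × 4.113 = 179.6 m.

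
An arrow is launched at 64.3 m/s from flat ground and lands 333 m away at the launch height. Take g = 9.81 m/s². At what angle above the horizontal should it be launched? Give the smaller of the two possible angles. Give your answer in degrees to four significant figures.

26.10°

Level-ground range R = v₀² sin(2θ)/g ⇒ sin(2θ) = gR/v₀² = 9.81 × 333 / 64.3² = 0.7901.
2θ = 52.20° or 180° − 52.20° = 127.8°, so θ = 26.10° or 63.90°.
The smaller angle is 26.10°.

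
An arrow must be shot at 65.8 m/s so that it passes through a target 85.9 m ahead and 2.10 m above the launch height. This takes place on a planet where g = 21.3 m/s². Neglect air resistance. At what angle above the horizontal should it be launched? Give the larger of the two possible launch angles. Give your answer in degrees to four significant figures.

77.43°

Trajectory: y = x tanθ − g x² (1 + tan²θ)/(2v₀²). With x = 85.9, y = 2.10, v₀ = 65.8, g = 21.3:
18.15 tan²θ − 85.9 tanθ + (20.25) = 0.
tanθ = [85.9 ± √(85.9² − 4 × 18.15 × (20.25))] / (2 × 18.15) = (85.9 ± 76.87) / 36.30, giving tanθ = 0.2488 or 4.484.
θ = 13.97° or 77.43°; the larger is 77.43°.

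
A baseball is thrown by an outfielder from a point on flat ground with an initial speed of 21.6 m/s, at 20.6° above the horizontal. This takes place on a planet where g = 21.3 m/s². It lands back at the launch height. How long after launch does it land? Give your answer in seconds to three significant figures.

0.714 s

vₓ = 21.60 cos 20.6° = 20.22 m/s; v_y0 = 21.60 sin 20.6° = 7.600 m/s.
It returns to y = 0 when t = 2 v_y0 / g = 2(7.600)/21.3 = 0.7136 s.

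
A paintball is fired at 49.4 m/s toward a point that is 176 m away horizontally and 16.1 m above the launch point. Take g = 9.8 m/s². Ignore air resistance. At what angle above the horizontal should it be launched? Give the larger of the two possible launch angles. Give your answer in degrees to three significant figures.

Trajectory: y = x tanθ − g x² (1 + tan²θ)/(2v₀²). With x = 176, y = 16.1, v₀ = 49.4, g = 9.80:
62.20 tan²θ − 176 tanθ + (78.30) = 0.
tanθ = [176 ± √(176² − 4 × 62.20 × (78.30))] / (2 × 62.20) = (176 ± 107.2) / 124.4, giving tanθ = 0.5529 or 2.277.
θ = 28.94° or 66.29°; the larger is 66.29°.

66.3°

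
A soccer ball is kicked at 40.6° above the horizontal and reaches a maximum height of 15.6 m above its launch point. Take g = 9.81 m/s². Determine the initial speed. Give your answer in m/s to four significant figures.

At the peak v_y = 0, so v_y0 = √(2gH) = √(2 × 9.81 × 15.6) = 17.49 m/s.
v_y0 = v₀ sin θ ⇒ v₀ = 17.49 / sin 40.6° = 26.88 m/s.

26.88 m/s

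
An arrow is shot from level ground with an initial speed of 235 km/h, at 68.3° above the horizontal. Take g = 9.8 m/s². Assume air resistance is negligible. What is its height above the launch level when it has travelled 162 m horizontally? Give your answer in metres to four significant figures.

186.3 m

Convert: 235 km/h = 235/3.6 = 65.28 m/s.
Horizontal component vₓ = 65.28 cos 68.3° = 24.14 m/s; vertical v_y0 = 65.28 sin 68.3° = 60.65 m/s.
x = vₓ t ⇒ t = 162/24.14 = 6.712 s.
Height: y = v_y0 t − ½ g t² = 60.65 × 6.712 − 4.900 × 6.712² = 407.1 − 220.7 = 186.3 m.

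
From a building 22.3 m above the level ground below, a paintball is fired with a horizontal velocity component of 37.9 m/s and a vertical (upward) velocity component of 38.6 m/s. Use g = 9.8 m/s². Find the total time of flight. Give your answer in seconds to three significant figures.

The projectile lands when y = 22.3 + (38.60) t − ½·9.80·t² = 0. Positive root: t = (38.60 + √(38.60² + 2·9.80·22.3)) / 9.80 = (38.60 + 43.90) / 9.80 = 8.418 s.

8.42 s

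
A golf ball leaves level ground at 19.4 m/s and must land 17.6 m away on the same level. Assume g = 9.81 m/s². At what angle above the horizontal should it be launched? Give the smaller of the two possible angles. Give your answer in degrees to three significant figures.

R = v₀² sin 2θ / g gives sin 2θ = gR/v₀² = 9.81·17.6/19.4² = 0.4588.
2θ = 27.31° or 180° − 27.31° = 152.7°, so θ = 13.65° or 76.35°.
The smaller angle is 13.65°.

13.7°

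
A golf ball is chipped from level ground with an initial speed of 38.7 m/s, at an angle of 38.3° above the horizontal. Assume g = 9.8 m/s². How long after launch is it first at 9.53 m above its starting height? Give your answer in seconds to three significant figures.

vₓ = 38.70 cos 38.3° = 30.37 m/s; v_y0 = 38.70 sin 38.3° = 23.99 m/s.
Require v_y0 t − ½ g t² = 9.53, i.e. 4.900 t² − 23.99 t + 9.53 = 0.
Quadratic formula: t = (23.99 ± √388.51) / 9.80 = (23.99 ± 19.71) / 9.80 → t = 0.4362 s or 4.459 s.
The first (ascending) time is 0.4362 s.

0.436 s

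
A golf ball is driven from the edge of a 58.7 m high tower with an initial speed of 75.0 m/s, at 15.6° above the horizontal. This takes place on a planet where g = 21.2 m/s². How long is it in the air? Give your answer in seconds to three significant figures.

Resolve: vₓ = 75.00 cos 15.6° = 72.24 m/s and v_y0 = 75.00 sin 15.6° = 20.17 m/s.
With up positive and y = 0 at the ground: y(t) = 58.7 + (20.17) t − 10.60 t². Setting y = 0 and taking the positive root: t = [20.17 + √(20.17² + 2·21.2·58.7)] / 21.2 = (20.17 + 53.81) / 21.2 = 3.490 s.

3.49 s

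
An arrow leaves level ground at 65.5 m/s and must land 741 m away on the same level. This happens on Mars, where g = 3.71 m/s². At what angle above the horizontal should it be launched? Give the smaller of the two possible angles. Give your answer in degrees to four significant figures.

R = v₀² sin 2θ / g gives sin 2θ = gR/v₀² = 3.71·741/65.5² = 0.6408.
2θ = 39.85° or 180° − 39.85° = 140.1°, so θ = 19.93° or 70.07°.
The smaller angle is 19.93°.

19.93°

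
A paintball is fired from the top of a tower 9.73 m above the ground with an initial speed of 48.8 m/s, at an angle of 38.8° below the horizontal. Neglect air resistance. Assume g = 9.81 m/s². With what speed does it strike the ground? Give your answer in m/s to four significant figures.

50.72 m/s

vₓ = 48.80 cos 38.8° = 38.03 m/s; v_y0 = −30.58 m/s (downward).
Vertical motion (up positive, ground at y = 0): 4.905 t² − (−30.58) t − 9.73 = 0, so t = (−30.58 + √(30.58² + 2·9.81·9.73)) / 9.81 = (−30.58 + 33.55) / 9.81 = 0.3034 s.
Vertical velocity at impact: v_y = v_y0 − g t = −30.58 − 9.81 × 0.3034 = −33.55 m/s.
Speed: |v| = √(vₓ² + v_y²) = √(38.03² + 33.55²) = 50.72 m/s.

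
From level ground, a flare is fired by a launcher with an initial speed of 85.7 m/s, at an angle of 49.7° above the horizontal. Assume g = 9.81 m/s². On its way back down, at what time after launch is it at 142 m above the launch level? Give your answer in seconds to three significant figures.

vₓ = 85.70 cos 49.7° = 55.43 m/s; v_y0 = 85.70 sin 49.7° = 65.36 m/s.
Set y = v_y0 t − ½ g t² = 142: 4.905 t² − 65.36 t + 142 = 0.
Quadratic formula: t = (65.36 ± √1486.0) / 9.81 = (65.36 ± 38.55) / 9.81 → t = 2.733 s or 10.59 s.
The descending-branch root is 10.59 s.

10.6 s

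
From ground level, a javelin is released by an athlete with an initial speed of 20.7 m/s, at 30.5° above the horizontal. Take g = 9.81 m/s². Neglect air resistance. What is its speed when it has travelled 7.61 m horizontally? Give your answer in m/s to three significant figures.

18.9 m/s

vₓ = 20.70 cos 30.5° = 17.84 m/s; v_y0 = 20.70 sin 30.5° = 10.51 m/s.
At x = 7.61 m, t = x/vₓ = 7.61/17.84 = 0.4267 s.
Vertical velocity there: v_y = v_y0 − g t = 10.51 − 9.81 × 0.4267 = 6.320 m/s.
Speed: √(vₓ² + v_y²) = √(17.84² + 6.320²) = 18.92 m/s.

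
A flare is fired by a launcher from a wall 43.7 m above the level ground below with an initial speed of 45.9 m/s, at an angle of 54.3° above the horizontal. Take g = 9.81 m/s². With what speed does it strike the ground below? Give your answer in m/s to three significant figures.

54.4 m/s

Horizontal component vₓ = 45.90 cos 54.3° = 26.78 m/s; vertical v_y0 = 45.90 sin 54.3° = 37.27 m/s.
The projectile lands when y = 43.7 + (37.27) t − ½·9.81·t² = 0. Positive root: t = (37.27 + √(37.27² + 2·9.81·43.7)) / 9.81 = (37.27 + 47.40) / 9.81 = 8.631 s.
Vertical velocity at impact: v_y = v_y0 − g t = 37.27 − 9.81 × 8.631 = −47.40 m/s.
Speed: |v| = √(vₓ² + v_y²) = √(26.78² + 47.40²) = 54.44 m/s.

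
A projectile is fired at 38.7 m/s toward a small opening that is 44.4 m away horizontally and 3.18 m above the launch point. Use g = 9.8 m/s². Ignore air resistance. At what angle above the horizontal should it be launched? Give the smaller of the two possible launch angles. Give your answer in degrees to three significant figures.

Trajectory: y = x tanθ − g x² (1 + tan²θ)/(2v₀²). With x = 44.4, y = 3.18, v₀ = 38.7, g = 9.80:
6.450 tan²θ − 44.4 tanθ + (9.630) = 0.
tanθ = [44.4 ± √(44.4² − 4 × 6.450 × (9.630))] / (2 × 6.450) = (44.4 ± 41.51) / 12.90, giving tanθ = 0.2242 or 6.660.
θ = 12.64° or 81.46°; the smaller is 12.64°.

12.6°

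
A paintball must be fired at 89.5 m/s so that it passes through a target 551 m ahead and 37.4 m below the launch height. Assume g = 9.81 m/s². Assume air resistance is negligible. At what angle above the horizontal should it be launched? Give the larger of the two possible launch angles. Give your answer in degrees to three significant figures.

69.4°

Trajectory: y = x tanθ − g x² (1 + tan²θ)/(2v₀²). With x = 551, y = −37.4, v₀ = 89.5, g = 9.81:
185.9 tan²θ − 551 tanθ + (148.5) = 0.
tanθ = [551 ± √(551² − 4 × 185.9 × (148.5))] / (2 × 185.9) = (551 ± 439.5) / 371.8, giving tanθ = 0.2999 or 2.664.
θ = 16.69° or 69.42°; the larger is 69.42°.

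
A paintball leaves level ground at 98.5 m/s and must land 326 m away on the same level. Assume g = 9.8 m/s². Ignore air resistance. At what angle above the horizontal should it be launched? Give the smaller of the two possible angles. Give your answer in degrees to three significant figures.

9.61°

From R = (v₀²/g) sin 2θ: sin 2θ = 9.80 × 326 / 9702.2 = 0.3293.
2θ = 19.23° or 180° − 19.23° = 160.8°, so θ = 9.613° or 80.39°.
The smaller angle is 9.613°.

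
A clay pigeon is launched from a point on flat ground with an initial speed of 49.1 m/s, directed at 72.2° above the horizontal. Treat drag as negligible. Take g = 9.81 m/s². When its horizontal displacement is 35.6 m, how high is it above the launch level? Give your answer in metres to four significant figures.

Resolve: vₓ = 49.10 cos 72.2° = 15.01 m/s and v_y0 = 49.10 sin 72.2° = 46.75 m/s.
x = vₓ t ⇒ t = 35.6/15.01 = 2.372 s.
Height: y = v_y0 t − ½ g t² = 46.75 × 2.372 − 4.905 × 2.372² = 110.9 − 27.59 = 83.29 m.

83.29 m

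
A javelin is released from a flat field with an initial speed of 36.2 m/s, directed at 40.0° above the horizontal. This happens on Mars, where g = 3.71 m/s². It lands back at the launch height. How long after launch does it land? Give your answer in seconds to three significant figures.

12.5 s

Horizontal component vₓ = 36.20 cos 40.0° = 27.73 m/s; vertical v_y0 = 36.20 sin 40.0° = 23.27 m/s.
It returns to y = 0 when t = 2 v_y0 / g = 2(23.27)/3.71 = 12.54 s.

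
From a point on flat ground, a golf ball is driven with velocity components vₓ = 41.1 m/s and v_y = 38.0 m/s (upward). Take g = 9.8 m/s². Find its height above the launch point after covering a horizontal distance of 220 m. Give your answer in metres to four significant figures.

63.01 m

At x = 220 m, t = x/vₓ = 220/41.10 = 5.353 s.
Height: y = v_y0 t − ½ g t² = 38.00 × 5.353 − 4.900 × 5.353² = 203.4 − 140.4 = 63.01 m.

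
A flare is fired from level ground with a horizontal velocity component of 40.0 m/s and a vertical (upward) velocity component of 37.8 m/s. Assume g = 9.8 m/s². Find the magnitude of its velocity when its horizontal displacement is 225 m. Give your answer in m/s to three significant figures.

At x = 225 m, t = x/vₓ = 225/40.00 = 5.625 s.
Vertical velocity there: v_y = v_y0 − g t = 37.80 − 9.80 × 5.625 = −17.33 m/s.
Speed: √(vₓ² + v_y²) = √(40.00² + 17.33²) = 43.59 m/s.

43.6 m/s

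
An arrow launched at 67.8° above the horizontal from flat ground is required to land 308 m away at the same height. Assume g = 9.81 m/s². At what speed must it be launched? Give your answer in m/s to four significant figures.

65.72 m/s

Level-ground range: R = v₀² sin(2θ)/g, so v₀ = √(gR / sin 2θ).
v₀ = √(9.81 × 308 / sin 135.6°) = √(3021 / 0.6997) = √4318.5 = 65.72 m/s.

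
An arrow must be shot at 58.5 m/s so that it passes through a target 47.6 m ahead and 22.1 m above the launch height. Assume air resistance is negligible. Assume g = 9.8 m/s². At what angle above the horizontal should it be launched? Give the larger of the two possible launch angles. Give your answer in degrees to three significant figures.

Trajectory: y = x tanθ − g x² (1 + tan²θ)/(2v₀²). With x = 47.6, y = 22.1, v₀ = 58.5, g = 9.80:
3.244 tan²θ − 47.6 tanθ + (25.34) = 0.
tanθ = [47.6 ± √(47.6² − 4 × 3.244 × (25.34))] / (2 × 3.244) = (47.6 ± 44.01) / 6.488, giving tanθ = 0.5533 or 14.12.
θ = 28.96° or 85.95°; the larger is 85.95°.

85.9°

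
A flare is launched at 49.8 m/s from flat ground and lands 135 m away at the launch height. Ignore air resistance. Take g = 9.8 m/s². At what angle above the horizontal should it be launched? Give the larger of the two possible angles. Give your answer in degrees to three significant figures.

73.9°

From R = (v₀²/g) sin 2θ: sin 2θ = 9.80 × 135 / 2480.0 = 0.5335.
2θ = 32.24° or 180° − 32.24° = 147.8°, so θ = 16.12° or 73.88°.
The larger angle is 73.88°.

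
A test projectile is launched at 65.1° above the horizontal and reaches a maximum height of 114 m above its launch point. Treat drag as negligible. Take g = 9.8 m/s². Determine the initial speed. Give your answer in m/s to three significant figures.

At the peak v_y = 0, so v_y0 = √(2gH) = √(2 × 9.80 × 114) = 47.27 m/s.
v_y0 = v₀ sin θ ⇒ v₀ = 47.27 / sin 65.1° = 52.11 m/s.

52.1 m/s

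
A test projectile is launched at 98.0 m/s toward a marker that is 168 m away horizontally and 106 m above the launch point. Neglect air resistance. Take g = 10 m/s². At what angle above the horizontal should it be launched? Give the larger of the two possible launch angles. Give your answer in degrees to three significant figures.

Trajectory: y = x tanθ − g x² (1 + tan²θ)/(2v₀²). With x = 168, y = 106, v₀ = 98.0, g = 10.0:
14.69 tan²θ − 168 tanθ + (120.7) = 0.
tanθ = [168 ± √(168² − 4 × 14.69 × (120.7))] / (2 × 14.69) = (168 ± 145.4) / 29.39, giving tanθ = 0.7703 or 10.66.
θ = 37.61° or 84.64°; the larger is 84.64°.

84.6°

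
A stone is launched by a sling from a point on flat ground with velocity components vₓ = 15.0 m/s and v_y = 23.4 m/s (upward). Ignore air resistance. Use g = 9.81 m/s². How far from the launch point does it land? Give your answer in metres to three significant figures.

Flight time T = 2 v_y0 / g = 4.771 s.
Horizontal distance R = vₓ T = 15.00 × 4.771 = 71.56 m.

71.6 m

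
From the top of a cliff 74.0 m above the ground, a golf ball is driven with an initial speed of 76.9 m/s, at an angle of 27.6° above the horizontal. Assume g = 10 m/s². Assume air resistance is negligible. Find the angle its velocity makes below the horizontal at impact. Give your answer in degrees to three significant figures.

37.6°

Components: vₓ = 76.90 cos 27.6° = 68.15 m/s, v_y0 = 76.90 sin 27.6° = 35.63 m/s.
Vertical motion (up positive, ground at y = 0): 5.000 t² − (35.63) t − 74.0 = 0, so t = (35.63 + √(35.63² + 2·10.0·74.0)) / 10.0 = (35.63 + 52.43) / 10.0 = 8.806 s.
At impact: v_y = v_y0 − g t = −52.43 m/s; vₓ = 68.15 m/s.
Angle below horizontal: arctan(|v_y|/vₓ) = arctan(52.43/68.15) = 37.57°.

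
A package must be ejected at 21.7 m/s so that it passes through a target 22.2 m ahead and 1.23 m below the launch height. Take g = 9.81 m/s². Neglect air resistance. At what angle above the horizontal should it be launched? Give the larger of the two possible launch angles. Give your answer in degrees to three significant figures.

Trajectory: y = x tanθ − g x² (1 + tan²θ)/(2v₀²). With x = 22.2, y = −1.23, v₀ = 21.7, g = 9.81:
5.134 tan²θ − 22.2 tanθ + (3.904) = 0.
tanθ = [22.2 ± √(22.2² − 4 × 5.134 × (3.904))] / (2 × 5.134) = (22.2 ± 20.31) / 10.27, giving tanθ = 0.1836 or 4.141.
θ = 10.41° or 76.42°; the larger is 76.42°.

76.4°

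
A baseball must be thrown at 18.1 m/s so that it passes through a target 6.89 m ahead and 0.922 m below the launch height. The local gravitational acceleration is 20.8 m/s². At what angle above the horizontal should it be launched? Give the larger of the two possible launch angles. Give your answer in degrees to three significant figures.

77.4°

Trajectory: y = x tanθ − g x² (1 + tan²θ)/(2v₀²). With x = 6.89, y = −0.922, v₀ = 18.1, g = 20.8:
1.507 tan²θ − 6.89 tanθ + (0.5850) = 0.
tanθ = [6.89 ± √(6.89² − 4 × 1.507 × (0.5850))] / (2 × 1.507) = (6.89 ± 6.629) / 3.014, giving tanθ = 0.08654 or 4.485.
θ = 4.946° or 77.43°; the larger is 77.43°.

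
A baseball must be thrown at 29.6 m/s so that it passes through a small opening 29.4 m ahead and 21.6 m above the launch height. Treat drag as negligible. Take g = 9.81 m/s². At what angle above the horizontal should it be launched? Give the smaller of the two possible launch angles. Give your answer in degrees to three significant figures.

Trajectory: y = x tanθ − g x² (1 + tan²θ)/(2v₀²). With x = 29.4, y = 21.6, v₀ = 29.6, g = 9.81:
4.839 tan²θ − 29.4 tanθ + (26.44) = 0.
tanθ = [29.4 ± √(29.4² − 4 × 4.839 × (26.44))] / (2 × 4.839) = (29.4 ± 18.78) / 9.678, giving tanθ = 1.098 or 4.978.
θ = 47.66° or 78.64°; the smaller is 47.66°.

47.7°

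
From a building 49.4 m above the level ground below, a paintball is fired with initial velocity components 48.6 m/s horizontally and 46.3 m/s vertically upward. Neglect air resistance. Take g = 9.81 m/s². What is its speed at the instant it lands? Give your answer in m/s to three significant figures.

74.0 m/s

The projectile lands when y = 49.4 + (46.30) t − ½·9.81·t² = 0. Positive root: t = (46.30 + √(46.30² + 2·9.81·49.4)) / 9.81 = (46.30 + 55.79) / 9.81 = 10.41 s.
Vertical velocity at impact: v_y = v_y0 − g t = 46.30 − 9.81 × 10.41 = −55.79 m/s.
Speed: |v| = √(vₓ² + v_y²) = √(48.60² + 55.79²) = 73.99 m/s.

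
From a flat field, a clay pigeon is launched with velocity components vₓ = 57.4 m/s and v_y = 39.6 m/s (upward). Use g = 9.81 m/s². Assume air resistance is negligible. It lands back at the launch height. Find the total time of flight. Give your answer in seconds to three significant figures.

8.07 s

Time of flight on level ground: T = 2 v_y0 / g = 2 × 39.60 / 9.81 = 8.073 s.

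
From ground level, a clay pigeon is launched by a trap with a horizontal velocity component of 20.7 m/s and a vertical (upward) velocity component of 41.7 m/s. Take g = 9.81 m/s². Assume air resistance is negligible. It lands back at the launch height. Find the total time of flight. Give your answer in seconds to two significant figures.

Landing at launch height ⇒ T = 2 v_y0 / g = 2 × 41.70 / 9.81 = 8.502 s.

8.5 s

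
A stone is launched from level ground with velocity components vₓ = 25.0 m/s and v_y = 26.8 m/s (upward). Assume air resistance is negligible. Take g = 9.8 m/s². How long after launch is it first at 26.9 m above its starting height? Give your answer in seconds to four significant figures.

Set y = v_y0 t − ½ g t² = 26.9: 4.900 t² − 26.80 t + 26.9 = 0.
t = [26.80 ± √(26.80² − 2·9.80·26.9)] / 9.80 = (26.80 ± 13.82) / 9.80, so t = 1.324 s or t = 4.145 s.
The first (ascending) time is 1.324 s.

1.324 s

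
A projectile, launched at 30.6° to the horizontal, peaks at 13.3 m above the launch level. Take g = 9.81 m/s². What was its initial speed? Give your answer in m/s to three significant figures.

At the peak v_y = 0, so v_y0 = √(2gH) = √(2 × 9.81 × 13.3) = 16.15 m/s.
v_y0 = v₀ sin θ ⇒ v₀ = 16.15 / sin 30.6° = 31.73 m/s.

31.7 m/s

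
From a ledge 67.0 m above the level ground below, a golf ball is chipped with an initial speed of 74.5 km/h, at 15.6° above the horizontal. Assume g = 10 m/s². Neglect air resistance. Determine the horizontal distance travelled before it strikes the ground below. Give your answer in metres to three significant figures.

Convert: 74.5 km/h = 74.5/3.6 = 20.69 m/s.
Resolve: vₓ = 20.69 cos 15.6° = 19.93 m/s and v_y0 = 20.69 sin 15.6° = 5.565 m/s.
With up positive and y = 0 at the ground: y(t) = 67.0 + (5.565) t − 5.000 t². Setting y = 0 and taking the positive root: t = [5.565 + √(5.565² + 2·10.0·67.0)] / 10.0 = (5.565 + 37.03) / 10.0 = 4.259 s.
Horizontal distance: R = vₓ t = 19.93 × 4.259 = 84.89 m.

84.9 m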